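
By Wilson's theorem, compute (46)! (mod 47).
By Wilson's theorem, (46)! ≡ -1 ≡ 46 (mod 47)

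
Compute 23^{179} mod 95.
62

Using successive squaring:
Binary expansion of 179: 10110011
Powers of 23 mod 95 (each is the square of the previous):
  23^1 ≡ 23 (mod 95)
  23^2 ≡ 23² = 529 ≡ 54 (mod 95)
  23^4 ≡ 54² = 2916 ≡ 66 (mod 95)
  23^8 ≡ 66² = 4356 ≡ 81 (mod 95)
  23^16 ≡ 81² = 6561 ≡ 6 (mod 95)
  23^32 ≡ 6² = 36 ≡ 36 (mod 95)
  23^64 ≡ 36² = 1296 ≡ 61 (mod 95)
  23^128 ≡ 61² = 3721 ≡ 16 (mod 95)
179 = 128 + 32 + 16 + 2 + 1, so 23^179 = 23^128 × 23^32 × 23^16 × 23^2 × 23^1 ≡ 16 × 36 × 6 × 54 × 23 (mod 95)
Multiplying step by step:
  16 × 36 = 576 ≡ 6 (mod 95)
  6 × 6 = 36 ≡ 36 (mod 95)
  36 × 54 = 1944 ≡ 44 (mod 95)
  44 × 23 = 1012 ≡ 62 (mod 95)
Result: 23^179 ≡ 62 (mod 95)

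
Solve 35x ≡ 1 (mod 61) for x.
7

Using Extended Euclidean Algorithm:
gcd(35, 61) = 1
Bezout coefficients: 35 × 7 + 61 × -4 = 1
So 35 × 7 ≡ 1 (mod 61)
The inverse is 7 mod 61 = 7
Verification: 35 × 7 = 245 = 4 × 61 + 1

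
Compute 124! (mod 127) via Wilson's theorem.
(126)! = (124)! × (125) × (126) ≡ -1 (mod 127). So (124)! ≡ -1 × [(126)(125)]^(-1) ≡ 63 (mod 127)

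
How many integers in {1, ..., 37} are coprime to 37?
36

Prime factorization: 37 = 37
Using the formula φ(n) = n × Π(1 - 1/p) for each prime factor p:
φ(37) = 37 × (1 - 1/37)
φ(37) = 36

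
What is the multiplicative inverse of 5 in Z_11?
9

Using Extended Euclidean Algorithm:
gcd(5, 11) = 1
Bezout coefficients: 5 × -2 + 11 × 1 = 1
So 5 × -2 ≡ 1 (mod 11)
The inverse is -2 mod 11 = 9
Verification: 5 × 9 = 45 = 4 × 11 + 1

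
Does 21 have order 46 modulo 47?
p - 1 = 46 has prime divisors 2, 23. Check 21^(46/q) mod 47 for each: 21^(46/2) = 21^23 ≡ 1, 21^(46/23) = 21^2 ≡ 18 (mod 47). Since 21^23 ≡ 1 (mod 47), the order of 21 divides 23 (in fact the order is 23) ≠ 46, so it is not a primitive root.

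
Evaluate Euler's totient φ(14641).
13310

Prime factorization: 14641 = 11^4
Using the formula φ(n) = n × Π(1 - 1/p) for each prime factor p:
φ(14641) = 14641 × (1 - 1/11)
φ(14641) = 13310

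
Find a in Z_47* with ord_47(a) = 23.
2 has order 23 mod 47 since 2^{23} ≡ 1 (mod 47) and no smaller power works.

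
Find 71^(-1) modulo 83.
76

Using Extended Euclidean Algorithm:
gcd(71, 83) = 1
Bezout coefficients: 71 × -7 + 83 × 6 = 1
So 71 × -7 ≡ 1 (mod 83)
The inverse is -7 mod 83 = 76
Verification: 71 × 76 = 5396 = 65 × 83 + 1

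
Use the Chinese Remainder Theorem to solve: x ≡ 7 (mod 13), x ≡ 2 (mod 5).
7

Using the Chinese Remainder Theorem:
M = product of moduli = 65
For equation 1: M_1 = 5, 5 ≡ 5 (mod 13), inverse of 5 mod 13 is 8 (check: 5 × 8 = 40 ≡ 1 (mod 13))
For equation 2: M_2 = 13, 13 ≡ 3 (mod 5), inverse of 13 mod 5 is 2 (check: 3 × 2 = 6 ≡ 1 (mod 5))
Combine: x ≡ Σ r_i×M_i×(M_i⁻¹ mod m_i) = 7×5×8 + 2×13×2 = 280 + 52 = 332
332 mod 65 = 7
x ≡ 7 (mod 65)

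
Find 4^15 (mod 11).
Using Fermat: 4^{10} ≡ 1 (mod 11). 15 ≡ 5 (mod 10). So 4^{15} ≡ 4^{5} ≡ 1 (mod 11)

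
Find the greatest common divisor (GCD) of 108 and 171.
9

Using the Euclidean algorithm:
108 = 0 × 171 + 108
171 = 1 × 108 + 63
108 = 1 × 63 + 45
63 = 1 × 45 + 18
45 = 2 × 18 + 9
18 = 2 × 9 + 0

GCD(108, 171) = 9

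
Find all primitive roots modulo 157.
Primitive roots mod 157: {5, 6, 15, 18, 20, 21, 24, 26, 34, 38, 43, 53, 55, 60, 61, 62, 63, 66, 69, 70, 72, 73, 74, 77, 80, 83, 84, 85, 87, 88, 91, 94, 95, 96, 97, 102, 104, 114, 119, 123, 131, 133, 136, 137, 139, 142, 151, 152}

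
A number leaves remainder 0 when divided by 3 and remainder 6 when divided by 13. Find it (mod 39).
M = 3 × 13 = 39. M₁ = 13, y₁ ≡ 1 (mod 3). M₂ = 3, y₂ ≡ 9 (mod 13). t = 0×13×1 + 6×3×9 ≡ 6 (mod 39)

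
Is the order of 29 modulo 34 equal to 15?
No, the actual order is 16, not 15.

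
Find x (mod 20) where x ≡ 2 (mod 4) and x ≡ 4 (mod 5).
M = 4 × 5 = 20. M₁ = 5, y₁ ≡ 1 (mod 4). M₂ = 4, y₂ ≡ 4 (mod 5). x = 2×5×1 + 4×4×4 ≡ 14 (mod 20)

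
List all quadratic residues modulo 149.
QRs mod 149: {1, 4, 5, 6, 7, 9, 16, 17, 19, 20, 22, 24, 25, 26, 28, 29, 30, 31, 33, 35, 36, 37, 39, 42, 45, 46, 47, 49, 53, 54, 61, 63, 64, 67, 68, 69, 73, 76, 80, 81, 82, 85, 86, 88, 95, 96, 100, 102, 103, 104, 107, 110, 112, 113, 114, 116, 118, 119, 120, 121, 123, 124, 125, 127, 129, 130, 132, 133, 140, 142, 143, 144, 145, 148}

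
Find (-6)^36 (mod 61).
Using repeated squaring. (-6) ≡ 55 (mod 61). 36 = 32 + 4 (binary 100100). Repeated squaring mod 61: 55^1 ≡ 55; 55^2 ≡ 55² = 3025 ≡ 36; 55^4 ≡ 36² = 1296 ≡ 15; 55^8 ≡ 15² = 225 ≡ 42; 55^16 ≡ 42² = 1764 ≡ 56; 55^32 ≡ 56² = 3136 ≡ 25. Multiply: (-6)^36 ≡ 55^32 × 55^4 ≡ 25 × 15 (mod 61): 25 × 15 = 375 ≡ 9. So (-6)^36 ≡ 9 (mod 61).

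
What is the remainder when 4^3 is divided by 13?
3 = 2 + 1 (binary 11). Repeated squaring mod 13: 4^1 ≡ 4; 4^2 ≡ 4² = 16 ≡ 3. Multiply: 4^3 = 4^2 × 4^1 ≡ 3 × 4 (mod 13): 3 × 4 = 12 ≡ 12. So 4^3 ≡ 12 (mod 13).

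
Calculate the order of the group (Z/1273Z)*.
1188

Prime factorization: 1273 = 19 × 67
Using the formula φ(n) = n × Π(1 - 1/p) for each prime factor p:
φ(1273) = 1273 × (1 - 1/19) × (1 - 1/67)
φ(1273) = 1188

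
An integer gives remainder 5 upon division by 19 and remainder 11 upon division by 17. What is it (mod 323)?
M = 19 × 17 = 323. M₁ = 17, y₁ ≡ 9 (mod 19). M₂ = 19, y₂ ≡ 9 (mod 17). t = 5×17×9 + 11×19×9 ≡ 62 (mod 323). The smallest positive such number is 62.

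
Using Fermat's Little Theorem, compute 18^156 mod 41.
By Fermat: 18^{40} ≡ 1 (mod 41). 156 = 3×40 + 36. So 18^{156} ≡ 18^{36} ≡ 18 (mod 41)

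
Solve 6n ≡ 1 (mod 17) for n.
6^(-1) ≡ 3 (mod 17). Verification: 6 × 3 = 18 ≡ 1 (mod 17)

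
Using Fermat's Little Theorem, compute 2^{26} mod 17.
4

By Fermat's Little Theorem, a^(p-1) ≡ 1 (mod p) for prime p and gcd(a, p) = 1
Here p = 17, so 2^16 ≡ 1 (mod 17)
We can reduce the exponent: 26 mod 16 = 10
So 2^26 ≡ 2^10 (mod 17)
Computing: 2^10 mod 17 = 4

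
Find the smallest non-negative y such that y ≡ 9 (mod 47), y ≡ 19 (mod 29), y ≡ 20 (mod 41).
1701

Using the Chinese Remainder Theorem:
M = product of moduli = 55883
For equation 1: M_1 = 1189, 1189 ≡ 14 (mod 47), inverse of 1189 mod 47 is 37 (check: 14 × 37 = 518 ≡ 1 (mod 47))
For equation 2: M_2 = 1927, 1927 ≡ 13 (mod 29), inverse of 1927 mod 29 is 9 (check: 13 × 9 = 117 ≡ 1 (mod 29))
For equation 3: M_3 = 1363, 1363 ≡ 10 (mod 41), inverse of 1363 mod 41 is 37 (check: 10 × 37 = 370 ≡ 1 (mod 41))
Combine: y ≡ Σ r_i×M_i×(M_i⁻¹ mod m_i) = 9×1189×37 + 19×1927×9 + 20×1363×37 = 395937 + 329517 + 1008620 = 1734074
1734074 mod 55883 = 1701
y ≡ 1701 (mod 55883)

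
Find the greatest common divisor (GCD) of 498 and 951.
3

Using the Euclidean algorithm:
498 = 0 × 951 + 498
951 = 1 × 498 + 453
498 = 1 × 453 + 45
453 = 10 × 45 + 3
45 = 15 × 3 + 0

GCD(498, 951) = 3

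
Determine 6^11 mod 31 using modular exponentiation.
Using repeated squaring. 11 = 8 + 2 + 1 (binary 1011). Repeated squaring mod 31: 6^1 ≡ 6; 6^2 ≡ 6² = 36 ≡ 5; 6^4 ≡ 5² = 25 ≡ 25; 6^8 ≡ 25² = 625 ≡ 5. Multiply: 6^11 = 6^8 × 6^2 × 6^1 ≡ 5 × 5 × 6 (mod 31): 5 × 5 = 25 ≡ 25; 25 × 6 = 150 ≡ 26. So 6^11 ≡ 26 (mod 31).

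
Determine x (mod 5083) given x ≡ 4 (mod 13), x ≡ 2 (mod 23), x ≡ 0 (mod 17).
3774

Using the Chinese Remainder Theorem:
M = product of moduli = 5083
For equation 1: M_1 = 391, 391 ≡ 1 (mod 13), inverse of 391 mod 13 is 1 (check: 1 × 1 = 1 ≡ 1 (mod 13))
For equation 2: M_2 = 221, 221 ≡ 14 (mod 23), inverse of 221 mod 23 is 5 (check: 14 × 5 = 70 ≡ 1 (mod 23))
For equation 3: M_3 = 299, 299 ≡ 10 (mod 17), inverse of 299 mod 17 is 12 (check: 10 × 12 = 120 ≡ 1 (mod 17))
Combine: x ≡ Σ r_i×M_i×(M_i⁻¹ mod m_i) = 4×391×1 + 2×221×5 + 0×299×12 = 1564 + 2210 + 0 = 3774
3774 mod 5083 = 3774
x ≡ 3774 (mod 5083)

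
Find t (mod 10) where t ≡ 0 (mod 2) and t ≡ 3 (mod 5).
M = 2 × 5 = 10. M₁ = 5, y₁ ≡ 1 (mod 2). M₂ = 2, y₂ ≡ 3 (mod 5). t = 0×5×1 + 3×2×3 ≡ 8 (mod 10)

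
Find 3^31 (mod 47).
Using repeated squaring. 31 = 16 + 8 + 4 + 2 + 1 (binary 11111). Repeated squaring mod 47: 3^1 ≡ 3; 3^2 ≡ 3² = 9 ≡ 9; 3^4 ≡ 9² = 81 ≡ 34; 3^8 ≡ 34² = 1156 ≡ 28; 3^16 ≡ 28² = 784 ≡ 32. Multiply: 3^31 = 3^16 × 3^8 × 3^4 × 3^2 × 3^1 ≡ 32 × 28 × 34 × 9 × 3 (mod 47): 32 × 28 = 896 ≡ 3; 3 × 34 = 102 ≡ 8; 8 × 9 = 72 ≡ 25; 25 × 3 = 75 ≡ 28. So 3^31 ≡ 28 (mod 47).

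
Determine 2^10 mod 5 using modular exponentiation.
10 = 8 + 2 (binary 1010). Repeated squaring mod 5: 2^1 ≡ 2; 2^2 ≡ 2² = 4 ≡ 4; 2^4 ≡ 4² = 16 ≡ 1; 2^8 ≡ 1² = 1 ≡ 1. Multiply: 2^10 = 2^8 × 2^2 ≡ 1 × 4 (mod 5): 1 × 4 = 4 ≡ 4. So 2^10 ≡ 4 (mod 5).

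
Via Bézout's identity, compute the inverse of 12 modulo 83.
Extended GCD: 12(7) + 83(-1) = 1. So 12^(-1) ≡ 7 ≡ 7 (mod 83). Verify: 12 × 7 = 84 ≡ 1 (mod 83)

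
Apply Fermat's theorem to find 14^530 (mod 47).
By Fermat: 14^{46} ≡ 1 (mod 47). 530 ≡ 24 (mod 46). So 14^{530} ≡ 14^{24} ≡ 14 (mod 47)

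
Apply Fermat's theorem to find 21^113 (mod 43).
By Fermat: 21^{42} ≡ 1 (mod 43). 113 = 2×42 + 29. So 21^{113} ≡ 21^{29} ≡ 21 (mod 43)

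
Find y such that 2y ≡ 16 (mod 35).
8

Since gcd(2, 35) = 1 divides 16, a solution exists.
Multiply both sides by the inverse of 2 mod 35:
  2^(-1) mod 35 = 18
  x ≡ 18 × 16 ≡ 288 ≡ 8 (mod 35)
Verification: 2 × 8 = 16 = 0 × 35 + 16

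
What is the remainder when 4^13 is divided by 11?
Using Fermat: 4^{10} ≡ 1 (mod 11). 13 ≡ 3 (mod 10). So 4^{13} ≡ 4^{3} ≡ 9 (mod 11)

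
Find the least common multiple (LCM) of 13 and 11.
143

First find GCD(13, 11) using the Euclidean algorithm:
13 = 1 × 11 + 2
11 = 5 × 2 + 1
2 = 2 × 1 + 0
GCD(13, 11) = 1

LCM formula: LCM(a, b) = (a × b) / GCD(a, b)
LCM(13, 11) = (13 × 11) / 1
LCM(13, 11) = 143 / 1
LCM(13, 11) = 143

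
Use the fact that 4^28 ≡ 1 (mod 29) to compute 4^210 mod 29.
By Fermat: 4^{28} ≡ 1 (mod 29). 210 = 7×28 + 14. So 4^{210} ≡ 4^{14} ≡ 1 (mod 29)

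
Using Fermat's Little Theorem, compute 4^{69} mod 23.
18

By Fermat's Little Theorem, a^(p-1) ≡ 1 (mod p) for prime p and gcd(a, p) = 1
Here p = 23, so 4^22 ≡ 1 (mod 23)
We can reduce the exponent: 69 mod 22 = 3
So 4^69 ≡ 4^3 (mod 23)
Computing: 4^3 mod 23 = 18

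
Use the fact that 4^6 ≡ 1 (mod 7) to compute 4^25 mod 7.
By Fermat: 4^{6} ≡ 1 (mod 7). 25 = 4×6 + 1. So 4^{25} ≡ 4^{1} ≡ 4 (mod 7)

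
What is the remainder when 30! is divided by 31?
By Wilson's theorem, (30)! ≡ -1 ≡ 30 (mod 31)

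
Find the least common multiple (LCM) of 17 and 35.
595

First find GCD(17, 35) using the Euclidean algorithm:
17 = 0 × 35 + 17
35 = 2 × 17 + 1
17 = 17 × 1 + 0
GCD(17, 35) = 1

LCM formula: LCM(a, b) = (a × b) / GCD(a, b)
LCM(17, 35) = (17 × 35) / 1
LCM(17, 35) = 595 / 1
LCM(17, 35) = 595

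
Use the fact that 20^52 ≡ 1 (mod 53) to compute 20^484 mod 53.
By Fermat: 20^{52} ≡ 1 (mod 53). 484 ≡ 16 (mod 52). So 20^{484} ≡ 20^{16} ≡ 16 (mod 53)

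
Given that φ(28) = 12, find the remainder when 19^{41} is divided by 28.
By Euler: 19^{12} ≡ 1 (mod 28) since gcd(19, 28) = 1. 41 = 3×12 + 5. So 19^{41} ≡ 19^{5} ≡ 3 (mod 28)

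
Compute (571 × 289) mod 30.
19

(571 × 289) = 165019
165019 mod 30 = 19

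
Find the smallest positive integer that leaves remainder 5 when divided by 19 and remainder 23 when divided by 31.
M = 19 × 31 = 589. M₁ = 31, y₁ ≡ 8 (mod 19). M₂ = 19, y₂ ≡ 18 (mod 31). k = 5×31×8 + 23×19×18 ≡ 271 (mod 589). The smallest positive such number is 271.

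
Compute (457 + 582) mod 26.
25

(457 + 582) = 1039
1039 mod 26 = 25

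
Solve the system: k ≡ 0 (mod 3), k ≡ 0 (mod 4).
M = 3 × 4 = 12. M₁ = 4, y₁ ≡ 1 (mod 3). M₂ = 3, y₂ ≡ 3 (mod 4). k = 0×4×1 + 0×3×3 ≡ 0 (mod 12)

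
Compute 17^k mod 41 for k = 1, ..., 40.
g^1, g^2, ..., g^{40} mod 41: {17, 2, 34, 4, 27, 8, 13, 16, 26, 32, 11, 23, 22, 5, 3, 10, 6, 20, 12, 40, 24, 39, 7, 37, 14, 33, 28, 25, 15, 9, 30, 18, 19, 36, 38, 31, 35, 21, 29, 1}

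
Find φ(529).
506

Prime factorization: 529 = 23^2
Using the formula φ(n) = n × Π(1 - 1/p) for each prime factor p:
φ(529) = 529 × (1 - 1/23)
φ(529) = 506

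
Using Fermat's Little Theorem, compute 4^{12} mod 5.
1

By Fermat's Little Theorem, a^(p-1) ≡ 1 (mod p) for prime p and gcd(a, p) = 1
Here p = 5, so 4^4 ≡ 1 (mod 5)
We can reduce the exponent: 12 mod 4 = 0
So 4^12 ≡ 4^0 (mod 5)
Computing: 4^0 mod 5 = 1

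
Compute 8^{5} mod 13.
8

Using successive squaring:
Binary expansion of 5: 101
Powers of 8 mod 13 (each is the square of the previous):
  8^1 ≡ 8 (mod 13)
  8^2 ≡ 8² = 64 ≡ 12 (mod 13)
  8^4 ≡ 12² = 144 ≡ 1 (mod 13)
5 = 4 + 1, so 8^5 = 8^4 × 8^1 ≡ 1 × 8 (mod 13)
Multiplying step by step:
  1 × 8 = 8 ≡ 8 (mod 13)
Result: 8^5 ≡ 8 (mod 13)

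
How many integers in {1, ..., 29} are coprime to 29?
28

Prime factorization: 29 = 29
Using the formula φ(n) = n × Π(1 - 1/p) for each prime factor p:
φ(29) = 29 × (1 - 1/29)
φ(29) = 28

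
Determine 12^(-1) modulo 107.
12^(-1) ≡ 9 (mod 107). Verification: 12 × 9 = 108 ≡ 1 (mod 107)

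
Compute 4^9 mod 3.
4 ≡ 1 (mod 3). 9 = 8 + 1 (binary 1001). Repeated squaring mod 3: 1^1 ≡ 1; 1^2 ≡ 1² = 1 ≡ 1; 1^4 ≡ 1² = 1 ≡ 1; 1^8 ≡ 1² = 1 ≡ 1. Multiply: 4^9 ≡ 1^8 × 1^1 ≡ 1 × 1 (mod 3): 1 × 1 = 1 ≡ 1. So 4^9 ≡ 1 (mod 3).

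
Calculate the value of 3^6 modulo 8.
6 = 4 + 2 (binary 110). Repeated squaring mod 8: 3^1 ≡ 3; 3^2 ≡ 3² = 9 ≡ 1; 3^4 ≡ 1² = 1 ≡ 1. Multiply: 3^6 = 3^4 × 3^2 ≡ 1 × 1 (mod 8): 1 × 1 = 1 ≡ 1. So 3^6 ≡ 1 (mod 8).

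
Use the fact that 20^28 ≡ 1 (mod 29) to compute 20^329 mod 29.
By Fermat: 20^{28} ≡ 1 (mod 29). 329 ≡ 21 (mod 28). So 20^{329} ≡ 20^{21} ≡ 1 (mod 29)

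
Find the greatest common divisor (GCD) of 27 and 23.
1

Using the Euclidean algorithm:
27 = 1 × 23 + 4
23 = 5 × 4 + 3
4 = 1 × 3 + 1
3 = 3 × 1 + 0

GCD(27, 23) = 1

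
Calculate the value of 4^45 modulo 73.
Using repeated squaring. 45 = 32 + 8 + 4 + 1 (binary 101101). Repeated squaring mod 73: 4^1 ≡ 4; 4^2 ≡ 4² = 16 ≡ 16; 4^4 ≡ 16² = 256 ≡ 37; 4^8 ≡ 37² = 1369 ≡ 55; 4^16 ≡ 55² = 3025 ≡ 32; 4^32 ≡ 32² = 1024 ≡ 2. Multiply: 4^45 = 4^32 × 4^8 × 4^4 × 4^1 ≡ 2 × 55 × 37 × 4 (mod 73): 2 × 55 = 110 ≡ 37; 37 × 37 = 1369 ≡ 55; 55 × 4 = 220 ≡ 1. So 4^45 ≡ 1 (mod 73).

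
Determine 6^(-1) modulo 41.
6^(-1) ≡ 7 (mod 41). Verification: 6 × 7 = 42 ≡ 1 (mod 41)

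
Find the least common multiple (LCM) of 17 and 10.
170

First find GCD(17, 10) using the Euclidean algorithm:
17 = 1 × 10 + 7
10 = 1 × 7 + 3
7 = 2 × 3 + 1
3 = 3 × 1 + 0
GCD(17, 10) = 1

LCM formula: LCM(a, b) = (a × b) / GCD(a, b)
LCM(17, 10) = (17 × 10) / 1
LCM(17, 10) = 170 / 1
LCM(17, 10) = 170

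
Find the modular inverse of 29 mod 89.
29^(-1) ≡ 43 (mod 89). Verification: 29 × 43 = 1247 ≡ 1 (mod 89)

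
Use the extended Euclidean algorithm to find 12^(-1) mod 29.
Extended GCD: 12(-12) + 29(5) = 1. So 12^(-1) ≡ 17 ≡ 17 (mod 29). Verify: 12 × 17 = 204 ≡ 1 (mod 29)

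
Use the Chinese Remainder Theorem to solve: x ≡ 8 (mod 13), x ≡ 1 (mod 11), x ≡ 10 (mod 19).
1321

Using the Chinese Remainder Theorem:
M = product of moduli = 2717
For equation 1: M_1 = 209, 209 ≡ 1 (mod 13), inverse of 209 mod 13 is 1 (check: 1 × 1 = 1 ≡ 1 (mod 13))
For equation 2: M_2 = 247, 247 ≡ 5 (mod 11), inverse of 247 mod 11 is 9 (check: 5 × 9 = 45 ≡ 1 (mod 11))
For equation 3: M_3 = 143, 143 ≡ 10 (mod 19), inverse of 143 mod 19 is 2 (check: 10 × 2 = 20 ≡ 1 (mod 19))
Combine: x ≡ Σ r_i×M_i×(M_i⁻¹ mod m_i) = 8×209×1 + 1×247×9 + 10×143×2 = 1672 + 2223 + 2860 = 6755
6755 mod 2717 = 1321
x ≡ 1321 (mod 2717)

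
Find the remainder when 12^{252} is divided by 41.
By Fermat: 12^{40} ≡ 1 (mod 41). 252 = 6×40 + 12. So 12^{252} ≡ 12^{12} ≡ 25 (mod 41)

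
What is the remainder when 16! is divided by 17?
By Wilson's theorem, (16)! ≡ -1 ≡ 16 (mod 17)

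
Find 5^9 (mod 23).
9 = 8 + 1 (binary 1001). Repeated squaring mod 23: 5^1 ≡ 5; 5^2 ≡ 5² = 25 ≡ 2; 5^4 ≡ 2² = 4 ≡ 4; 5^8 ≡ 4² = 16 ≡ 16. Multiply: 5^9 = 5^8 × 5^1 ≡ 16 × 5 (mod 23): 16 × 5 = 80 ≡ 11. So 5^9 ≡ 11 (mod 23).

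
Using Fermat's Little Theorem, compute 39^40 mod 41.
By Fermat's Little Theorem, 39^{40} ≡ 1 (mod 41) since 41 is prime and gcd(39, 41) = 1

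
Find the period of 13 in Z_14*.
Powers of 13 mod 14: 13^1≡13, 13^2≡1. Order = 2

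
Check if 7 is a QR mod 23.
By Euler's criterion: 7^{11} ≡ 22 (mod 23). Since this equals -1 (≡ 22), 7 is not a QR.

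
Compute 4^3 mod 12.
3 = 2 + 1 (binary 11). Repeated squaring mod 12: 4^1 ≡ 4; 4^2 ≡ 4² = 16 ≡ 4. Multiply: 4^3 = 4^2 × 4^1 ≡ 4 × 4 (mod 12): 4 × 4 = 16 ≡ 4. So 4^3 ≡ 4 (mod 12).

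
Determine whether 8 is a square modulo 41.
By Euler's criterion: 8^{20} ≡ 1 (mod 41). Since this equals 1, 8 is a QR.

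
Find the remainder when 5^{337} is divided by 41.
By Fermat: 5^{40} ≡ 1 (mod 41). 337 = 8×40 + 17. So 5^{337} ≡ 5^{17} ≡ 21 (mod 41)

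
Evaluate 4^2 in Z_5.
2 = 2 (binary 10). Repeated squaring mod 5: 4^1 ≡ 4; 4^2 ≡ 4² = 16 ≡ 1. So 4^2 ≡ 1 (mod 5).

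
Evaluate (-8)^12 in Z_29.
Using repeated squaring. (-8) ≡ 21 (mod 29). 12 = 8 + 4 (binary 1100). Repeated squaring mod 29: 21^1 ≡ 21; 21^2 ≡ 21² = 441 ≡ 6; 21^4 ≡ 6² = 36 ≡ 7; 21^8 ≡ 7² = 49 ≡ 20. Multiply: (-8)^12 ≡ 21^8 × 21^4 ≡ 20 × 7 (mod 29): 20 × 7 = 140 ≡ 24. So (-8)^12 ≡ 24 (mod 29).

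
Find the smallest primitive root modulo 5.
2

A primitive root g modulo p has order p-1 = 4
Prime divisors of 4: [2]
g is a primitive root iff g^(4/q) ≢ 1 (mod 5) for each prime divisor q
Testing small values:
  g = 2: 2^2 ≡ 4 (mod 5) → none is 1, primitive root!
The smallest primitive root is 2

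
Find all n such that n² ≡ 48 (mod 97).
The square roots of 48 mod 97 are 57 and 40. Verify: 57² = 3249 ≡ 48 (mod 97)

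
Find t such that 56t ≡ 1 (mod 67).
56^(-1) ≡ 6 (mod 67). Verification: 56 × 6 = 336 ≡ 1 (mod 67)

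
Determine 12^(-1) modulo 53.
12^(-1) ≡ 31 (mod 53). Verification: 12 × 31 = 372 ≡ 1 (mod 53)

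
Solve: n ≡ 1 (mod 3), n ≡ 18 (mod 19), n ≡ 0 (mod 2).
M = 3 × 19 × 2 = 114. M₁ = 38, y₁ ≡ 2 (mod 3). M₂ = 6, y₂ ≡ 16 (mod 19). M₃ = 57, y₃ ≡ 1 (mod 2). n = 1×38×2 + 18×6×16 + 0×57×1 ≡ 94 (mod 114)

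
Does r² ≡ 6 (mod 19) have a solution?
By Euler's criterion: 6^{9} ≡ 1 (mod 19). Since this equals 1, 6 is a QR.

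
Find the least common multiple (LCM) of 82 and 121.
9922

First find GCD(82, 121) using the Euclidean algorithm:
82 = 0 × 121 + 82
121 = 1 × 82 + 39
82 = 2 × 39 + 4
39 = 9 × 4 + 3
4 = 1 × 3 + 1
3 = 3 × 1 + 0
GCD(82, 121) = 1

LCM formula: LCM(a, b) = (a × b) / GCD(a, b)
LCM(82, 121) = (82 × 121) / 1
LCM(82, 121) = 9922 / 1
LCM(82, 121) = 9922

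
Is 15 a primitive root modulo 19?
Yes

To verify, check if 15^(18/q) ≢ 1 (mod 19) for each prime divisor q of 18
Divisors of 18 = 18: [1, 2, 3, 6, 9, 18]
  15^(18/2) = 15^9 ≡ 18 (mod 19)
  15^(18/3) = 15^6 ≡ 11 (mod 19)
Conclusion: 15 is a primitive root modulo 19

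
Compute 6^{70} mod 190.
66

Using successive squaring:
Binary expansion of 70: 1000110
Powers of 6 mod 190 (each is the square of the previous):
  6^1 ≡ 6 (mod 190)
  6^2 ≡ 6² = 36 ≡ 36 (mod 190)
  6^4 ≡ 36² = 1296 ≡ 156 (mod 190)
  6^8 ≡ 156² = 24336 ≡ 16 (mod 190)
  6^16 ≡ 16² = 256 ≡ 66 (mod 190)
  6^32 ≡ 66² = 4356 ≡ 176 (mod 190)
  6^64 ≡ 176² = 30976 ≡ 6 (mod 190)
70 = 64 + 4 + 2, so 6^70 = 6^64 × 6^4 × 6^2 ≡ 6 × 156 × 36 (mod 190)
Multiplying step by step:
  6 × 156 = 936 ≡ 176 (mod 190)
  176 × 36 = 6336 ≡ 66 (mod 190)
Result: 6^70 ≡ 66 (mod 190)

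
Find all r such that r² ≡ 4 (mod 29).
The square roots of 4 mod 29 are 27 and 2. Verify: 27² = 729 ≡ 4 (mod 29)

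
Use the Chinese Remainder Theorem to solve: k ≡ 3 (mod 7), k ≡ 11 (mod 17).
45

Using the Chinese Remainder Theorem:
M = product of moduli = 119
For equation 1: M_1 = 17, 17 ≡ 3 (mod 7), inverse of 17 mod 7 is 5 (check: 3 × 5 = 15 ≡ 1 (mod 7))
For equation 2: M_2 = 7, 7 ≡ 7 (mod 17), inverse of 7 mod 17 is 5 (check: 7 × 5 = 35 ≡ 1 (mod 17))
Combine: k ≡ Σ r_i×M_i×(M_i⁻¹ mod m_i) = 3×17×5 + 11×7×5 = 255 + 385 = 640
640 mod 119 = 45
k ≡ 45 (mod 119)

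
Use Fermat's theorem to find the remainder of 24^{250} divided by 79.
55

By Fermat's Little Theorem, a^(p-1) ≡ 1 (mod p) for prime p and gcd(a, p) = 1
Here p = 79, so 24^78 ≡ 1 (mod 79)
We can reduce the exponent: 250 mod 78 = 16
So 24^250 ≡ 24^16 (mod 79)
Computing: 24^16 mod 79 = 55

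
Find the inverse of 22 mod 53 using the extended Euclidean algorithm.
Extended GCD: 22(-12) + 53(5) = 1. So 22^(-1) ≡ 41 ≡ 41 (mod 53). Verify: 22 × 41 = 902 ≡ 1 (mod 53)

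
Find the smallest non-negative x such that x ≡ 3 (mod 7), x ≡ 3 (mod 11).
3

Using the Chinese Remainder Theorem:
M = product of moduli = 77
For equation 1: M_1 = 11, 11 ≡ 4 (mod 7), inverse of 11 mod 7 is 2 (check: 4 × 2 = 8 ≡ 1 (mod 7))
For equation 2: M_2 = 7, 7 ≡ 7 (mod 11), inverse of 7 mod 11 is 8 (check: 7 × 8 = 56 ≡ 1 (mod 11))
Combine: x ≡ Σ r_i×M_i×(M_i⁻¹ mod m_i) = 3×11×2 + 3×7×8 = 66 + 168 = 234
234 mod 77 = 3
x ≡ 3 (mod 77)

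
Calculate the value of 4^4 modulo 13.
4 = 4 (binary 100). Repeated squaring mod 13: 4^1 ≡ 4; 4^2 ≡ 4² = 16 ≡ 3; 4^4 ≡ 3² = 9 ≡ 9. So 4^4 ≡ 9 (mod 13).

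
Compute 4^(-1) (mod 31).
4^(-1) ≡ 8 (mod 31). Verification: 4 × 8 = 32 ≡ 1 (mod 31)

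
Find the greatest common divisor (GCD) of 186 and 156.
6

Using the Euclidean algorithm:
186 = 1 × 156 + 30
156 = 5 × 30 + 6
30 = 5 × 6 + 0

GCD(186, 156) = 6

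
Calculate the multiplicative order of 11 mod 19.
Powers of 11 mod 19: 11^1≡11, 11^2≡7, 11^3≡1. Order = 3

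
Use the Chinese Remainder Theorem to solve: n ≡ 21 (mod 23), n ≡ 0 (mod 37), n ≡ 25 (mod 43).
19203

Using the Chinese Remainder Theorem:
M = product of moduli = 36593
For equation 1: M_1 = 1591, 1591 ≡ 4 (mod 23), inverse of 1591 mod 23 is 6 (check: 4 × 6 = 24 ≡ 1 (mod 23))
For equation 2: M_2 = 989, 989 ≡ 27 (mod 37), inverse of 989 mod 37 is 11 (check: 27 × 11 = 297 ≡ 1 (mod 37))
For equation 3: M_3 = 851, 851 ≡ 34 (mod 43), inverse of 851 mod 43 is 19 (check: 34 × 19 = 646 ≡ 1 (mod 43))
Combine: n ≡ Σ r_i×M_i×(M_i⁻¹ mod m_i) = 21×1591×6 + 0×989×11 + 25×851×19 = 200466 + 0 + 404225 = 604691
604691 mod 36593 = 19203
n ≡ 19203 (mod 36593)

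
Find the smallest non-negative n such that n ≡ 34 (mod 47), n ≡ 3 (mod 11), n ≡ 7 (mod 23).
927

Using the Chinese Remainder Theorem:
M = product of moduli = 11891
For equation 1: M_1 = 253, 253 ≡ 18 (mod 47), inverse of 253 mod 47 is 34 (check: 18 × 34 = 612 ≡ 1 (mod 47))
For equation 2: M_2 = 1081, 1081 ≡ 3 (mod 11), inverse of 1081 mod 11 is 4 (check: 3 × 4 = 12 ≡ 1 (mod 11))
For equation 3: M_3 = 517, 517 ≡ 11 (mod 23), inverse of 517 mod 23 is 21 (check: 11 × 21 = 231 ≡ 1 (mod 23))
Combine: n ≡ Σ r_i×M_i×(M_i⁻¹ mod m_i) = 34×253×34 + 3×1081×4 + 7×517×21 = 292468 + 12972 + 75999 = 381439
381439 mod 11891 = 927
n ≡ 927 (mod 11891)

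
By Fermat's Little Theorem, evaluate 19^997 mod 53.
By Fermat: 19^{52} ≡ 1 (mod 53). 997 ≡ 9 (mod 52). So 19^{997} ≡ 19^{9} ≡ 48 (mod 53)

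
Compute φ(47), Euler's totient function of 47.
46

Prime factorization: 47 = 47
Using the formula φ(n) = n × Π(1 - 1/p) for each prime factor p:
φ(47) = 47 × (1 - 1/47)
φ(47) = 46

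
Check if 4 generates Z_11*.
p - 1 = 10 has prime divisors 2, 5. Check 4^(10/q) mod 11 for each: 4^(10/2) = 4^5 ≡ 1, 4^(10/5) = 4^2 ≡ 5 (mod 11). Since 4^5 ≡ 1 (mod 11), the order of 4 divides 5 (in fact the order is 5) ≠ 10, so it is not a primitive root.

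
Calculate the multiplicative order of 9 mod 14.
Powers of 9 mod 14: 9^1≡9, 9^2≡11, 9^3≡1. Order = 3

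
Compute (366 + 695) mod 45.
26

(366 + 695) = 1061
1061 mod 45 = 26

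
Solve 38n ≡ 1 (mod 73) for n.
25

Using Extended Euclidean Algorithm:
gcd(38, 73) = 1
Bezout coefficients: 38 × 25 + 73 × -13 = 1
So 38 × 25 ≡ 1 (mod 73)
The inverse is 25 mod 73 = 25
Verification: 38 × 25 = 950 = 13 × 73 + 1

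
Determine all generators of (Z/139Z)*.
Primitive roots mod 139: {2, 3, 12, 15, 17, 18, 19, 21, 22, 26, 32, 40, 50, 53, 56, 58, 61, 68, 70, 72, 73, 85, 88, 90, 92, 93, 98, 101, 102, 104, 108, 109, 110, 111, 114, 115, 119, 123, 126, 128, 130, 132, 134, 135}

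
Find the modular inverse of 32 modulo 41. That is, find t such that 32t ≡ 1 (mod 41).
9

Using Extended Euclidean Algorithm:
gcd(32, 41) = 1
Bezout coefficients: 32 × 9 + 41 × -7 = 1
So 32 × 9 ≡ 1 (mod 41)
The inverse is 9 mod 41 = 9
Verification: 32 × 9 = 288 = 7 × 41 + 1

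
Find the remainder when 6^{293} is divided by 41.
By Fermat: 6^{40} ≡ 1 (mod 41). 293 = 7×40 + 13. So 6^{293} ≡ 6^{13} ≡ 24 (mod 41)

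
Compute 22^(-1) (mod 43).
22^(-1) ≡ 2 (mod 43). Verification: 22 × 2 = 44 ≡ 1 (mod 43)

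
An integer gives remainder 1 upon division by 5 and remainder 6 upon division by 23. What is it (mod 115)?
M = 5 × 23 = 115. M₁ = 23, y₁ ≡ 2 (mod 5). M₂ = 5, y₂ ≡ 14 (mod 23). z = 1×23×2 + 6×5×14 ≡ 6 (mod 115). The smallest positive such number is 6.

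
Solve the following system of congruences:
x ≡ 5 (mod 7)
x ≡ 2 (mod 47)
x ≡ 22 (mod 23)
6347

Using the Chinese Remainder Theorem:
M = product of moduli = 7567
For equation 1: M_1 = 1081, 1081 ≡ 3 (mod 7), inverse of 1081 mod 7 is 5 (check: 3 × 5 = 15 ≡ 1 (mod 7))
For equation 2: M_2 = 161, 161 ≡ 20 (mod 47), inverse of 161 mod 47 is 40 (check: 20 × 40 = 800 ≡ 1 (mod 47))
For equation 3: M_3 = 329, 329 ≡ 7 (mod 23), inverse of 329 mod 23 is 10 (check: 7 × 10 = 70 ≡ 1 (mod 23))
Combine: x ≡ Σ r_i×M_i×(M_i⁻¹ mod m_i) = 5×1081×5 + 2×161×40 + 22×329×10 = 27025 + 12880 + 72380 = 112285
112285 mod 7567 = 6347
x ≡ 6347 (mod 7567)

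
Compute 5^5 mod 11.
5 = 4 + 1 (binary 101). Repeated squaring mod 11: 5^1 ≡ 5; 5^2 ≡ 5² = 25 ≡ 3; 5^4 ≡ 3² = 9 ≡ 9. Multiply: 5^5 = 5^4 × 5^1 ≡ 9 × 5 (mod 11): 9 × 5 = 45 ≡ 1. So 5^5 ≡ 1 (mod 11).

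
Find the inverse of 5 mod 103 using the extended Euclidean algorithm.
Extended GCD: 5(-41) + 103(2) = 1. So 5^(-1) ≡ 62 ≡ 62 (mod 103). Verify: 5 × 62 = 310 ≡ 1 (mod 103)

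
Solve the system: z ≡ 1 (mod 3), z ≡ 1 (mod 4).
M = 3 × 4 = 12. M₁ = 4, y₁ ≡ 1 (mod 3). M₂ = 3, y₂ ≡ 3 (mod 4). z = 1×4×1 + 1×3×3 ≡ 1 (mod 12)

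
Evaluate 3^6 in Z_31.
6 = 4 + 2 (binary 110). Repeated squaring mod 31: 3^1 ≡ 3; 3^2 ≡ 3² = 9 ≡ 9; 3^4 ≡ 9² = 81 ≡ 19. Multiply: 3^6 = 3^4 × 3^2 ≡ 19 × 9 (mod 31): 19 × 9 = 171 ≡ 16. So 3^6 ≡ 16 (mod 31).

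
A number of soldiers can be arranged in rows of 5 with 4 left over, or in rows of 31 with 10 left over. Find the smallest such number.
M = 5 × 31 = 155. M₁ = 31, y₁ ≡ 1 (mod 5). M₂ = 5, y₂ ≡ 25 (mod 31). y = 4×31×1 + 10×5×25 ≡ 134 (mod 155). The smallest positive such number is 134.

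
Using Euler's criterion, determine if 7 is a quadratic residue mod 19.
By Euler's criterion: 7^{9} ≡ 1 (mod 19). Since this equals 1, 7 is a QR.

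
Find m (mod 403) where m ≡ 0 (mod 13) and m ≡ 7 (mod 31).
M = 13 × 31 = 403. M₁ = 31, y₁ ≡ 8 (mod 13). M₂ = 13, y₂ ≡ 12 (mod 31). m = 0×31×8 + 7×13×12 ≡ 286 (mod 403)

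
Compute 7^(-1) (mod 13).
2

Using Extended Euclidean Algorithm:
gcd(7, 13) = 1
Bezout coefficients: 7 × 2 + 13 × -1 = 1
So 7 × 2 ≡ 1 (mod 13)
The inverse is 2 mod 13 = 2
Verification: 7 × 2 = 14 = 1 × 13 + 1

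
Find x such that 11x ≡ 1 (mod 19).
11^(-1) ≡ 7 (mod 19). Verification: 11 × 7 = 77 ≡ 1 (mod 19)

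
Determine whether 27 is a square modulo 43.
By Euler's criterion: 27^{21} ≡ 42 (mod 43). Since this equals -1 (≡ 42), 27 is not a QR.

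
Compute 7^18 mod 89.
Using repeated squaring. 18 = 16 + 2 (binary 10010). Repeated squaring mod 89: 7^1 ≡ 7; 7^2 ≡ 7² = 49 ≡ 49; 7^4 ≡ 49² = 2401 ≡ 87; 7^8 ≡ 87² = 7569 ≡ 4; 7^16 ≡ 4² = 16 ≡ 16. Multiply: 7^18 = 7^16 × 7^2 ≡ 16 × 49 (mod 89): 16 × 49 = 784 ≡ 72. So 7^18 ≡ 72 (mod 89).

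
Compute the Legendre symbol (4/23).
(4/23) = 4^{11} mod 23 = 1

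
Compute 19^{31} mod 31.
19

Using successive squaring:
Binary expansion of 31: 11111
Powers of 19 mod 31 (each is the square of the previous):
  19^1 ≡ 19 (mod 31)
  19^2 ≡ 19² = 361 ≡ 20 (mod 31)
  19^4 ≡ 20² = 400 ≡ 28 (mod 31)
  19^8 ≡ 28² = 784 ≡ 9 (mod 31)
  19^16 ≡ 9² = 81 ≡ 19 (mod 31)
31 = 16 + 8 + 4 + 2 + 1, so 19^31 = 19^16 × 19^8 × 19^4 × 19^2 × 19^1 ≡ 19 × 9 × 28 × 20 × 19 (mod 31)
Multiplying step by step:
  19 × 9 = 171 ≡ 16 (mod 31)
  16 × 28 = 448 ≡ 14 (mod 31)
  14 × 20 = 280 ≡ 1 (mod 31)
  1 × 19 = 19 ≡ 19 (mod 31)
Result: 19^31 ≡ 19 (mod 31)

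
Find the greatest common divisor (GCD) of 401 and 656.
1

Using the Euclidean algorithm:
401 = 0 × 656 + 401
656 = 1 × 401 + 255
401 = 1 × 255 + 146
255 = 1 × 146 + 109
146 = 1 × 109 + 37
109 = 2 × 37 + 35
37 = 1 × 35 + 2
35 = 17 × 2 + 1
2 = 2 × 1 + 0

GCD(401, 656) = 1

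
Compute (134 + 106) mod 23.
10

(134 + 106) = 240
240 mod 23 = 10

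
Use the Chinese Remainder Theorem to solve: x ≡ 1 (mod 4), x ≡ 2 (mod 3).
M = 4 × 3 = 12. M₁ = 3, y₁ ≡ 3 (mod 4). M₂ = 4, y₂ ≡ 1 (mod 3). x = 1×3×3 + 2×4×1 ≡ 5 (mod 12)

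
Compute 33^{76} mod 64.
1

Using successive squaring:
Binary expansion of 76: 1001100
Powers of 33 mod 64 (each is the square of the previous):
  33^1 ≡ 33 (mod 64)
  33^2 ≡ 33² = 1089 ≡ 1 (mod 64)
  33^4 ≡ 1² = 1 ≡ 1 (mod 64)
  33^8 ≡ 1² = 1 ≡ 1 (mod 64)
  33^16 ≡ 1² = 1 ≡ 1 (mod 64)
  33^32 ≡ 1² = 1 ≡ 1 (mod 64)
  33^64 ≡ 1² = 1 ≡ 1 (mod 64)
76 = 64 + 8 + 4, so 33^76 = 33^64 × 33^8 × 33^4 ≡ 1 × 1 × 1 (mod 64)
Multiplying step by step:
  1 × 1 = 1 ≡ 1 (mod 64)
  1 × 1 = 1 ≡ 1 (mod 64)
Result: 33^76 ≡ 1 (mod 64)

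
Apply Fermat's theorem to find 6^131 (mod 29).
By Fermat: 6^{28} ≡ 1 (mod 29). 131 = 4×28 + 19. So 6^{131} ≡ 6^{19} ≡ 4 (mod 29)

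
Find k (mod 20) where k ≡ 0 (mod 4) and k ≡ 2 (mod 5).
M = 4 × 5 = 20. M₁ = 5, y₁ ≡ 1 (mod 4). M₂ = 4, y₂ ≡ 4 (mod 5). k = 0×5×1 + 2×4×4 ≡ 12 (mod 20)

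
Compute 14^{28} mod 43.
36

Using successive squaring:
Binary expansion of 28: 11100
Powers of 14 mod 43 (each is the square of the previous):
  14^1 ≡ 14 (mod 43)
  14^2 ≡ 14² = 196 ≡ 24 (mod 43)
  14^4 ≡ 24² = 576 ≡ 17 (mod 43)
  14^8 ≡ 17² = 289 ≡ 31 (mod 43)
  14^16 ≡ 31² = 961 ≡ 15 (mod 43)
28 = 16 + 8 + 4, so 14^28 = 14^16 × 14^8 × 14^4 ≡ 15 × 31 × 17 (mod 43)
Multiplying step by step:
  15 × 31 = 465 ≡ 35 (mod 43)
  35 × 17 = 595 ≡ 36 (mod 43)
Result: 14^28 ≡ 36 (mod 43)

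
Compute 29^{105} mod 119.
22

Using successive squaring:
Binary expansion of 105: 1101001
Powers of 29 mod 119 (each is the square of the previous):
  29^1 ≡ 29 (mod 119)
  29^2 ≡ 29² = 841 ≡ 8 (mod 119)
  29^4 ≡ 8² = 64 ≡ 64 (mod 119)
  29^8 ≡ 64² = 4096 ≡ 50 (mod 119)
  29^16 ≡ 50² = 2500 ≡ 1 (mod 119)
  29^32 ≡ 1² = 1 ≡ 1 (mod 119)
  29^64 ≡ 1² = 1 ≡ 1 (mod 119)
105 = 64 + 32 + 8 + 1, so 29^105 = 29^64 × 29^32 × 29^8 × 29^1 ≡ 1 × 1 × 50 × 29 (mod 119)
Multiplying step by step:
  1 × 1 = 1 ≡ 1 (mod 119)
  1 × 50 = 50 ≡ 50 (mod 119)
  50 × 29 = 1450 ≡ 22 (mod 119)
Result: 29^105 ≡ 22 (mod 119)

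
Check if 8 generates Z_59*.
p - 1 = 58 has prime divisors 2, 29. Check 8^(58/q) mod 59 for each: 8^(58/2) = 8^29 ≡ 58, 8^(58/29) = 8^2 ≡ 5 (mod 59). None of these is 1, so 8 has order 58 = φ(59), so it is a primitive root mod 59.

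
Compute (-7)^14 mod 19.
Using repeated squaring. (-7) ≡ 12 (mod 19). 14 = 8 + 4 + 2 (binary 1110). Repeated squaring mod 19: 12^1 ≡ 12; 12^2 ≡ 12² = 144 ≡ 11; 12^4 ≡ 11² = 121 ≡ 7; 12^8 ≡ 7² = 49 ≡ 11. Multiply: (-7)^14 ≡ 12^8 × 12^4 × 12^2 ≡ 11 × 7 × 11 (mod 19): 11 × 7 = 77 ≡ 1; 1 × 11 = 11 ≡ 11. So (-7)^14 ≡ 11 (mod 19).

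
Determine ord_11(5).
Powers of 5 mod 11: 5^1≡5, 5^2≡3, 5^3≡4, 5^4≡9, 5^5≡1. Order = 5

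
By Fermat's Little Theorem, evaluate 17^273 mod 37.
By Fermat: 17^{36} ≡ 1 (mod 37). 273 ≡ 21 (mod 36). So 17^{273} ≡ 17^{21} ≡ 8 (mod 37)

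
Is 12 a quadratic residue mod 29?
By Euler's criterion: 12^{14} ≡ 28 (mod 29). Since this equals -1 (≡ 28), 12 is not a QR.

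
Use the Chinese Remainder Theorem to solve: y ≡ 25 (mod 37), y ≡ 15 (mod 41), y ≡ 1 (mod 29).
34250

Using the Chinese Remainder Theorem:
M = product of moduli = 43993
For equation 1: M_1 = 1189, 1189 ≡ 5 (mod 37), inverse of 1189 mod 37 is 15 (check: 5 × 15 = 75 ≡ 1 (mod 37))
For equation 2: M_2 = 1073, 1073 ≡ 7 (mod 41), inverse of 1073 mod 41 is 6 (check: 7 × 6 = 42 ≡ 1 (mod 41))
For equation 3: M_3 = 1517, 1517 ≡ 9 (mod 29), inverse of 1517 mod 29 is 13 (check: 9 × 13 = 117 ≡ 1 (mod 29))
Combine: y ≡ Σ r_i×M_i×(M_i⁻¹ mod m_i) = 25×1189×15 + 15×1073×6 + 1×1517×13 = 445875 + 96570 + 19721 = 562166
562166 mod 43993 = 34250
y ≡ 34250 (mod 43993)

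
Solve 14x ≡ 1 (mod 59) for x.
38

Using Extended Euclidean Algorithm:
gcd(14, 59) = 1
Bezout coefficients: 14 × -21 + 59 × 5 = 1
So 14 × -21 ≡ 1 (mod 59)
The inverse is -21 mod 59 = 38
Verification: 14 × 38 = 532 = 9 × 59 + 1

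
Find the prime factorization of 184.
2^3 × 23

Divide by primes starting from smallest:
184 ÷ 2 = 92
92 ÷ 2 = 46
46 ÷ 2 = 23
23 ÷ 23 = 1

184 = 2^3 × 23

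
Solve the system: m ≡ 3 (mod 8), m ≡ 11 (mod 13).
M = 8 × 13 = 104. M₁ = 13, y₁ ≡ 5 (mod 8). M₂ = 8, y₂ ≡ 5 (mod 13). m = 3×13×5 + 11×8×5 ≡ 11 (mod 104)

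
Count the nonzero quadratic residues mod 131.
For prime 131, there are (p-1)/2 = (131-1)/2 = 65 quadratic residues (excluding 0).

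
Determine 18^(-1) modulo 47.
18^(-1) ≡ 34 (mod 47). Verification: 18 × 34 = 612 ≡ 1 (mod 47)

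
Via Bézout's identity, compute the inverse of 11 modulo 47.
Extended GCD: 11(-17) + 47(4) = 1. So 11^(-1) ≡ 30 ≡ 30 (mod 47). Verify: 11 × 30 = 330 ≡ 1 (mod 47)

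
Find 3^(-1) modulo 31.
21

Using Extended Euclidean Algorithm:
gcd(3, 31) = 1
Bezout coefficients: 3 × -10 + 31 × 1 = 1
So 3 × -10 ≡ 1 (mod 31)
The inverse is -10 mod 31 = 21
Verification: 3 × 21 = 63 = 2 × 31 + 1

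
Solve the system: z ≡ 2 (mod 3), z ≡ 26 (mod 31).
M = 3 × 31 = 93. M₁ = 31, y₁ ≡ 1 (mod 3). M₂ = 3, y₂ ≡ 21 (mod 31). z = 2×31×1 + 26×3×21 ≡ 26 (mod 93)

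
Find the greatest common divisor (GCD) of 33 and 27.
3

Using the Euclidean algorithm:
33 = 1 × 27 + 6
27 = 4 × 6 + 3
6 = 2 × 3 + 0

GCD(33, 27) = 3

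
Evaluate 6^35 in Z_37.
Using repeated squaring. 35 = 32 + 2 + 1 (binary 100011). Repeated squaring mod 37: 6^1 ≡ 6; 6^2 ≡ 6² = 36 ≡ 36; 6^4 ≡ 36² = 1296 ≡ 1; 6^8 ≡ 1² = 1 ≡ 1; 6^16 ≡ 1² = 1 ≡ 1; 6^32 ≡ 1² = 1 ≡ 1. Multiply: 6^35 = 6^32 × 6^2 × 6^1 ≡ 1 × 36 × 6 (mod 37): 1 × 36 = 36 ≡ 36; 36 × 6 = 216 ≡ 31. So 6^35 ≡ 31 (mod 37).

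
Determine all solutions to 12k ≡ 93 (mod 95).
79

Since gcd(12, 95) = 1 divides 93, a solution exists.
Multiply both sides by the inverse of 12 mod 95:
  12^(-1) mod 95 = 8
  x ≡ 8 × 93 ≡ 744 ≡ 79 (mod 95)
Verification: 12 × 79 = 948 = 9 × 95 + 93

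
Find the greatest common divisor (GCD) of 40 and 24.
8

Using the Euclidean algorithm:
40 = 1 × 24 + 16
24 = 1 × 16 + 8
16 = 2 × 8 + 0

GCD(40, 24) = 8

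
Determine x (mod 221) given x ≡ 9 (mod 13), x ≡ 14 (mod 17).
48

Using the Chinese Remainder Theorem:
M = product of moduli = 221
For equation 1: M_1 = 17, 17 ≡ 4 (mod 13), inverse of 17 mod 13 is 10 (check: 4 × 10 = 40 ≡ 1 (mod 13))
For equation 2: M_2 = 13, 13 ≡ 13 (mod 17), inverse of 13 mod 17 is 4 (check: 13 × 4 = 52 ≡ 1 (mod 17))
Combine: x ≡ Σ r_i×M_i×(M_i⁻¹ mod m_i) = 9×17×10 + 14×13×4 = 1530 + 728 = 2258
2258 mod 221 = 48
x ≡ 48 (mod 221)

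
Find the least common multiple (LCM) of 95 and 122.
11590

First find GCD(95, 122) using the Euclidean algorithm:
95 = 0 × 122 + 95
122 = 1 × 95 + 27
95 = 3 × 27 + 14
27 = 1 × 14 + 13
14 = 1 × 13 + 1
13 = 13 × 1 + 0
GCD(95, 122) = 1

LCM formula: LCM(a, b) = (a × b) / GCD(a, b)
LCM(95, 122) = (95 × 122) / 1
LCM(95, 122) = 11590 / 1
LCM(95, 122) = 11590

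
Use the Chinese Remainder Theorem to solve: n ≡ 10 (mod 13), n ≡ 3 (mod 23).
M = 13 × 23 = 299. M₁ = 23, y₁ ≡ 4 (mod 13). M₂ = 13, y₂ ≡ 16 (mod 23). n = 10×23×4 + 3×13×16 ≡ 49 (mod 299)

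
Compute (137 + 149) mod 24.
22

(137 + 149) = 286
286 mod 24 = 22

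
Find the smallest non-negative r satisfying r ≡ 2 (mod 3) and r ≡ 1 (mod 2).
M = 3 × 2 = 6. M₁ = 2, y₁ ≡ 2 (mod 3). M₂ = 3, y₂ ≡ 1 (mod 2). r = 2×2×2 + 1×3×1 ≡ 5 (mod 6)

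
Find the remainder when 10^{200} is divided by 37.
By Fermat: 10^{36} ≡ 1 (mod 37). 200 = 5×36 + 20. So 10^{200} ≡ 10^{20} ≡ 26 (mod 37)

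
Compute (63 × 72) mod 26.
12

(63 × 72) = 4536
4536 mod 26 = 12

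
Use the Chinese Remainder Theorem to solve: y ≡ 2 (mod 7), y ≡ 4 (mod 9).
M = 7 × 9 = 63. M₁ = 9, y₁ ≡ 4 (mod 7). M₂ = 7, y₂ ≡ 4 (mod 9). y = 2×9×4 + 4×7×4 ≡ 58 (mod 63)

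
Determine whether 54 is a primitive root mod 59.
p - 1 = 58 has prime divisors 2, 29. Check 54^(58/q) mod 59 for each: 54^(58/2) = 54^29 ≡ 58, 54^(58/29) = 54^2 ≡ 25 (mod 59). None of these is 1, so 54 has order 58 = φ(59), so it is a primitive root mod 59.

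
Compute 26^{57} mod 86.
70

Using successive squaring:
Binary expansion of 57: 111001
Powers of 26 mod 86 (each is the square of the previous):
  26^1 ≡ 26 (mod 86)
  26^2 ≡ 26² = 676 ≡ 74 (mod 86)
  26^4 ≡ 74² = 5476 ≡ 58 (mod 86)
  26^8 ≡ 58² = 3364 ≡ 10 (mod 86)
  26^16 ≡ 10² = 100 ≡ 14 (mod 86)
  26^32 ≡ 14² = 196 ≡ 24 (mod 86)
57 = 32 + 16 + 8 + 1, so 26^57 = 26^32 × 26^16 × 26^8 × 26^1 ≡ 24 × 14 × 10 × 26 (mod 86)
Multiplying step by step:
  24 × 14 = 336 ≡ 78 (mod 86)
  78 × 10 = 780 ≡ 6 (mod 86)
  6 × 26 = 156 ≡ 70 (mod 86)
Result: 26^57 ≡ 70 (mod 86)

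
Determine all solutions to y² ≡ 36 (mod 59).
The square roots of 36 mod 59 are 53 and 6. Verify: 53² = 2809 ≡ 36 (mod 59)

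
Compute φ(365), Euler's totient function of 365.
288

Prime factorization: 365 = 5 × 73
Using the formula φ(n) = n × Π(1 - 1/p) for each prime factor p:
φ(365) = 365 × (1 - 1/5) × (1 - 1/73)
φ(365) = 288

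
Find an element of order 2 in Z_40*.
9 has order 2 mod 40 since 9^{2} ≡ 1 (mod 40) and no smaller power works.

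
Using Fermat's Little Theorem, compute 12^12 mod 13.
By Fermat's Little Theorem, 12^{12} ≡ 1 (mod 13) since 13 is prime and gcd(12, 13) = 1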